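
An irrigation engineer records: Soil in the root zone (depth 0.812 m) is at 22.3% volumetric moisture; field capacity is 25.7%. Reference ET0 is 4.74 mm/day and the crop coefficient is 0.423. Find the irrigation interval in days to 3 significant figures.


Approach: apply soil-water budget scheduling, SMD = (FC-theta)/100*depth*1000; ETc = ET0*Kc; interval = SMD/ETc.
Step 1 — soil moisture deficit:
  SMD = (25.7 - 22.3)/100 * 0.812 * 1000 = 27.608 mm
Step 2 — daily crop ET (ETc = ET0*Kc):
  ETc = 4.74 * 0.423 = 2.0050 mm/day
Step 3 — irrigation interval (SMD/ETc):
  interval = 27.608 / 2.0050 = 13.8 days
Therefore the irrigation interval = 13.8 days.


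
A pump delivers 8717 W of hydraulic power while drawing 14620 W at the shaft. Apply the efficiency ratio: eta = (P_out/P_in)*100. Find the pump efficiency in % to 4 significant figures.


eta = (8717 / 14620) * 100 = 59.62 %
Therefore the pump efficiency = 59.62 %.


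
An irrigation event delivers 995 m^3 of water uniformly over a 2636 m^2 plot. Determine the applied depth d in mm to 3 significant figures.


Approach: apply depth from volume over area, d = (V/A)*1000.
d = (995 / 2636) * 1000 = 377 mm
Therefore the applied depth d = 377 mm.


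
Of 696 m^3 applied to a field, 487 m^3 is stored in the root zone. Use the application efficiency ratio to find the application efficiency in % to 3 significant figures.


Approach: apply the application efficiency ratio, Ea = (stored/applied)*100.
Ea = (487/696)*100 = 70.0 %
Therefore the application efficiency = 70.0 %.


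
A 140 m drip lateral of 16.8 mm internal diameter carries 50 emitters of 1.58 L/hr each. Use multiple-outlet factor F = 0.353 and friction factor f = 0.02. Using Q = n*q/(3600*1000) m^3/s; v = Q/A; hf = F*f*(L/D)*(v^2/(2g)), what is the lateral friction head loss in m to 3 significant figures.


Q = 50*1.58/(3600*1000) = 2.1944e-05 m^3/s
A = pi*(16.8e-3/2)^2 = 2.2167e-04 m^2, so v = Q/A = 0.098996 m/s
hf = 0.353*0.02*(140/0.0168)*(0.098996^2/(2*9.81)) = 0.0294 m
Therefore the lateral friction head loss = 0.0294 m.


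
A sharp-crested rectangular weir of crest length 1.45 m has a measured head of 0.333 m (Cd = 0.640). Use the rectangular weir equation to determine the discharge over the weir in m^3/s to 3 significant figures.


Approach: apply the rectangular weir equation, Q = (2/3)*Cd*L*sqrt(2g)*H^1.5.
Q = (2/3)*0.640*1.45*sqrt(2*9.81)*0.333^1.5 = 0.527 m^3/s
Therefore the discharge over the weir = 0.527 m^3/s.


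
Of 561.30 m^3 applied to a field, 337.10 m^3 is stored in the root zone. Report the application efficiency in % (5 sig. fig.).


Approach: apply the application efficiency ratio, Ea = (stored/applied)*100.
Ea = (337.10/561.30)*100 = 60.057 %
Therefore the application efficiency = 60.057 %.


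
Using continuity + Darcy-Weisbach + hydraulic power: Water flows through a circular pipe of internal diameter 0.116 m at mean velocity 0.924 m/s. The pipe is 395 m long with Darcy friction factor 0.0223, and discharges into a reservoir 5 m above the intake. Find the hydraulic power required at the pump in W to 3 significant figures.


Approach: apply continuity + Darcy-Weisbach + hydraulic power, Q = A*v; hf = f*(L/D)*(v^2/(2g)); H = static + hf; P = rho*g*Q*H.
Step 1 — flow rate (continuity, Q = A*v):
  A = pi*(0.116/2)^2 = 0.010568 m^2
  Q = 0.010568 * 0.924 = 0.0097651 m^3/s
Step 2 — friction head loss (Darcy-Weisbach):
  hf = 0.0223 * (395/0.116) * (0.924^2 / (2*9.81))
  hf = 3.3044 m
Step 3 — total head: H = 5 + 3.3044 = 8.3044 m
Step 4 — hydraulic power (P = rho*g*Q*H):
  P = 1000 * 9.81 * 0.0097651 * 8.3044 = 796 W
Therefore the hydraulic power required at the pump = 796 W.


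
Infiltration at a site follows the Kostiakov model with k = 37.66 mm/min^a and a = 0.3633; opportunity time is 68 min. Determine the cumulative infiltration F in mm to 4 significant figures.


Approach: apply the Kostiakov infiltration equation, F = k*t^a.
F = 37.66 * 68^0.3633 = 174.4 mm
Therefore the cumulative infiltration F = 174.4 mm.


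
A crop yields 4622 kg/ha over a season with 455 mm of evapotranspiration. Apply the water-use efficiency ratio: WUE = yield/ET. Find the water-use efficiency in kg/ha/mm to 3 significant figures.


WUE = 4622 / 455 = 10.2 kg/ha/mm
Therefore the water-use efficiency = 10.2 kg/ha/mm.


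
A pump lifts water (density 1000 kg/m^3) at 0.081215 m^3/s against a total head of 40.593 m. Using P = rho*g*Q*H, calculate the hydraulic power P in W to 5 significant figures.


P = 1000 * 9.81 * 0.081215 * 40.593 = 32341 W
Therefore the hydraulic power P = 32341 W.


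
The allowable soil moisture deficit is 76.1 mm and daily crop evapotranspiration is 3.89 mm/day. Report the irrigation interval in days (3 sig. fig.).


Approach: apply the irrigation interval relation, interval = SMD / ETc.
interval = 76.1 / 3.89 = 19.6 days
Therefore the irrigation interval = 19.6 days.


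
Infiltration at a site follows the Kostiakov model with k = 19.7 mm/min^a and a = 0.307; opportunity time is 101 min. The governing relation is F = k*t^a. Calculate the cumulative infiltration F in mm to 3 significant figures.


F = 19.7 * 101^0.307 = 81.2 mm
Therefore the cumulative infiltration F = 81.2 mm.


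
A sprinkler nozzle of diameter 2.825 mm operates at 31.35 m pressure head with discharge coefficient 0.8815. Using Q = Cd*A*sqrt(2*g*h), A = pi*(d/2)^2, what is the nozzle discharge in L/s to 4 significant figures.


A = pi*(2.825e-3/2)^2 = 6.26797e-06 m^2
Q = 0.8815 * 6.26797e-06 * sqrt(2*9.81*31.35) * 1000 = 0.1370 L/s
Therefore the nozzle discharge = 0.1370 L/s.


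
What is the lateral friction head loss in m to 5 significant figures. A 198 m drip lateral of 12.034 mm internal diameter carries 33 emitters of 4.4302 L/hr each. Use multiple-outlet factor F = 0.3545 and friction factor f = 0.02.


Approach: apply Darcy-Weisbach with the multiple-outlet F-factor, Q = n*q/(3600*1000) m^3/s; v = Q/A; hf = F*f*(L/D)*(v^2/(2g)).
Q = 33*4.4302/(3600*1000) = 4.061017e-05 m^3/s
A = pi*(12.034e-3/2)^2 = 1.137391e-04 m^2, so v = Q/A = 0.3570466 m/s
hf = 0.3545*0.02*(198/0.012034)*(0.3570466^2/(2*9.81)) = 0.75797 m
Therefore the lateral friction head loss = 0.75797 m.


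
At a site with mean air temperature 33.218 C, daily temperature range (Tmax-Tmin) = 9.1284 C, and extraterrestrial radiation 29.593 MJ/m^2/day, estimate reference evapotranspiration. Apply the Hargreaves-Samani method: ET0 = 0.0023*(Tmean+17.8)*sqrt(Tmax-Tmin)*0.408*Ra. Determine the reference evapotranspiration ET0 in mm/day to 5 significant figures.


ET0 = 0.0023*(33.218+17.8)*sqrt(9.1284)*0.408*29.593 = 4.2805 mm/day
Therefore the reference evapotranspiration ET0 = 4.2805 mm/day.


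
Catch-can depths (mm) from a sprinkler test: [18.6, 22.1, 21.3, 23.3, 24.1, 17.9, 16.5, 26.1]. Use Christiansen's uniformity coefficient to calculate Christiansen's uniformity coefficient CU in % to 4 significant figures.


Approach: apply Christiansen's uniformity coefficient, CU = (1 - mean_abs_deviation/mean)*100.
mean = 21.2375 mm
mean |d_i - mean| = 2.67813 mm
CU = (1 - 2.67813/21.2375)*100 = 87.39 %
Therefore Christiansen's uniformity coefficient CU = 87.39 %.


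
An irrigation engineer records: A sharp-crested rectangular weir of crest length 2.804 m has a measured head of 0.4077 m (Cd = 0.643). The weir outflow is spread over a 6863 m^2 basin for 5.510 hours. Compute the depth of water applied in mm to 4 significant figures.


Approach: apply the rectangular weir equation with a volume-to-depth conversion, Q = (2/3)*Cd*L*sqrt(2g)*H^1.5; d = Q*t/A * 1000.
Step 1 — weir discharge:
  Q = (2/3)*0.643*2.804*sqrt(2*9.81)*0.4077^1.5 = 1.38598 m^3/s
Step 2 — volume: V = 1.38598 * 5.510*3600 = 27492.4 m^3
Step 3 — depth: d = V/A * 1000 = 27492.4/6863 * 1000 = 4006 mm
Therefore the depth of water applied = 4006 mm.


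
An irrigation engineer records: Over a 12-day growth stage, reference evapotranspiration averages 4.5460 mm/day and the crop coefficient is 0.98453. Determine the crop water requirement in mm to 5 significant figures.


Approach: apply the crop water requirement relation, CWR = ET0 * Kc * days.
CWR = 4.5460 * 0.98453 * 12 = 53.708 mm
Therefore the crop water requirement = 53.708 mm.


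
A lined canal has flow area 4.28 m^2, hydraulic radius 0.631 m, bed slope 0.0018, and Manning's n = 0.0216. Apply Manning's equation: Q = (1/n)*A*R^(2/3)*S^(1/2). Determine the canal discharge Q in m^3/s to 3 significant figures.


Q = (1/0.0216) * 4.28 * 0.631^(2/3) * 0.0018^(1/2) = 6.18 m^3/s
Therefore the canal discharge Q = 6.18 m^3/s.


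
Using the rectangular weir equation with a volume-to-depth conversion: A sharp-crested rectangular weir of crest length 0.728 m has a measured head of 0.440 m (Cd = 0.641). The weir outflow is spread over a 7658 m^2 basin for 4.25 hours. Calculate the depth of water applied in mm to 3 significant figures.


Approach: apply the rectangular weir equation with a volume-to-depth conversion, Q = (2/3)*Cd*L*sqrt(2g)*H^1.5; d = Q*t/A * 1000.
Step 1 — weir discharge:
  Q = (2/3)*0.641*0.728*sqrt(2*9.81)*0.440^1.5 = 0.40219 m^3/s
Step 2 — volume: V = 0.40219 * 4.25*3600 = 6153.4 m^3
Step 3 — depth: d = V/A * 1000 = 6153.4/7658 * 1000 = 804 mm
Therefore the depth of water applied = 804 mm.


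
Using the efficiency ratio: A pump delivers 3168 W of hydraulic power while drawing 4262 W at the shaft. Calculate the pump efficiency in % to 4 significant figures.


Approach: apply the efficiency ratio, eta = (P_out/P_in)*100.
eta = (3168 / 4262) * 100 = 74.33 %
Therefore the pump efficiency = 74.33 %.


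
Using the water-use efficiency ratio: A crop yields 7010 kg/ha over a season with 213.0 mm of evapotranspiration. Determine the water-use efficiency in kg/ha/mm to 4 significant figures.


Approach: apply the water-use efficiency ratio, WUE = yield/ET.
WUE = 7010 / 213.0 = 32.91 kg/ha/mm
Therefore the water-use efficiency = 32.91 kg/ha/mm.


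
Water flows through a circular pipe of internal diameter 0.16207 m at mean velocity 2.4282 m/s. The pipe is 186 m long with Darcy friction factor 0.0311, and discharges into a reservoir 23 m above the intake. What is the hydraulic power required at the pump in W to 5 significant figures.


Approach: apply continuity + Darcy-Weisbach + hydraulic power, Q = A*v; hf = f*(L/D)*(v^2/(2g)); H = static + hf; P = rho*g*Q*H.
Step 1 — flow rate (continuity, Q = A*v):
  A = pi*(0.16207/2)^2 = 0.02062981 m^2
  Q = 0.02062981 * 2.4282 = 0.05009330 m^3/s
Step 2 — friction head loss (Darcy-Weisbach):
  hf = 0.0311 * (186/0.16207) * (2.4282^2 / (2*9.81))
  hf = 10.72607 m
Step 3 — total head: H = 23 + 10.72607 = 33.72607 m
Step 4 — hydraulic power (P = rho*g*Q*H):
  P = 1000 * 9.81 * 0.05009330 * 33.72607 = 16574 W
Therefore the hydraulic power required at the pump = 16574 W.


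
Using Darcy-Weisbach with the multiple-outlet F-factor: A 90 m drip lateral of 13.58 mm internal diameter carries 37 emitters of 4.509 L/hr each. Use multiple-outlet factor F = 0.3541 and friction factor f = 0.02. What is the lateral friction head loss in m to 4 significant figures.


Approach: apply Darcy-Weisbach with the multiple-outlet F-factor, Q = n*q/(3600*1000) m^3/s; v = Q/A; hf = F*f*(L/D)*(v^2/(2g)).
Q = 37*4.509/(3600*1000) = 4.63425e-05 m^3/s
A = pi*(13.58e-3/2)^2 = 1.44840e-04 m^2, so v = Q/A = 0.319956 m/s
hf = 0.3541*0.02*(90/0.01358)*(0.319956^2/(2*9.81)) = 0.2449 m
Therefore the lateral friction head loss = 0.2449 m.


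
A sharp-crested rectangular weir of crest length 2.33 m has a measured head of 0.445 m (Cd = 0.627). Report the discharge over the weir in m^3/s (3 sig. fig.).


Approach: apply the rectangular weir equation, Q = (2/3)*Cd*L*sqrt(2g)*H^1.5.
Q = (2/3)*0.627*2.33*sqrt(2*9.81)*0.445^1.5 = 1.28 m^3/s
Therefore the discharge over the weir = 1.28 m^3/s.


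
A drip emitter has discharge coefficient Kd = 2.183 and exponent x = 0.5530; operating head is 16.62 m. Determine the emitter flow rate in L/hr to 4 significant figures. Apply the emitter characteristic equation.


Approach: apply the emitter characteristic equation, q = Kd * h^x.
q = 2.183 * 16.62^0.5530 = 10.33 L/hr
Therefore the emitter flow rate = 10.33 L/hr.


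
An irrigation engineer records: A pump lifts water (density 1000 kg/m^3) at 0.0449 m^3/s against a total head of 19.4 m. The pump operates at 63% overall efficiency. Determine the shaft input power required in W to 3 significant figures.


Approach: apply hydraulic power then efficiency conversion, P = rho*g*Q*H; P_in = P/eta.
Step 1 — hydraulic power (P = rho*g*Q*H):
  P = 1000 * 9.81 * 0.0449 * 19.4 = 8545.1 W
Step 2 — input power: P_in = P/eta = 8545.1 / 0.63 = 13600 W
Therefore the shaft input power required = 13600 W.


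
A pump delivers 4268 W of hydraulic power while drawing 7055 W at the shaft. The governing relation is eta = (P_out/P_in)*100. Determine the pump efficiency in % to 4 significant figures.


eta = (4268 / 7055) * 100 = 60.50 %
Therefore the pump efficiency = 60.50 %.


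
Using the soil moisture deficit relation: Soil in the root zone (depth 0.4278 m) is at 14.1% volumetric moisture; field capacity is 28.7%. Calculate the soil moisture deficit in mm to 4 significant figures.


Approach: apply the soil moisture deficit relation, SMD = (FC - theta)/100 * depth * 1000.
SMD = (28.7 - 14.1)/100 * 0.4278 * 1000 = 62.46 mm
Therefore the soil moisture deficit = 62.46 mm.


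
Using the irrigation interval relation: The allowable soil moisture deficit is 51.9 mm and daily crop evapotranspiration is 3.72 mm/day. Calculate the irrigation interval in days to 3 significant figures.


Approach: apply the irrigation interval relation, interval = SMD / ETc.
interval = 51.9 / 3.72 = 14.0 days
Therefore the irrigation interval = 14.0 days.


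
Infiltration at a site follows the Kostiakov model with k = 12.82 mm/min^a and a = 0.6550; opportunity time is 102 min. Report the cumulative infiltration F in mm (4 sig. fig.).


Approach: apply the Kostiakov infiltration equation, F = k*t^a.
F = 12.82 * 102^0.6550 = 265.2 mm
Therefore the cumulative infiltration F = 265.2 mm.


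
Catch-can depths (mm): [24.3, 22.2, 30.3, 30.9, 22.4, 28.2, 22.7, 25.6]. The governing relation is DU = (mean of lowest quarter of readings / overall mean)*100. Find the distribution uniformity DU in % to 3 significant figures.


sorted lowest 2 of 8: [22.2, 22.4] -> mean = 22.300 mm
overall mean = 25.825 mm
DU = (22.300/25.825)*100 = 86.4 %
Therefore the distribution uniformity DU = 86.4 %.


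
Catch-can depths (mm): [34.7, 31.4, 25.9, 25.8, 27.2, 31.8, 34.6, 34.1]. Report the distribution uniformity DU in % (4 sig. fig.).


Approach: apply the low-quarter distribution uniformity, DU = (mean of lowest quarter of readings / overall mean)*100.
sorted lowest 2 of 8: [25.8, 25.9] -> mean = 25.8500 mm
overall mean = 30.6875 mm
DU = (25.8500/30.6875)*100 = 84.24 %
Therefore the distribution uniformity DU = 84.24 %.


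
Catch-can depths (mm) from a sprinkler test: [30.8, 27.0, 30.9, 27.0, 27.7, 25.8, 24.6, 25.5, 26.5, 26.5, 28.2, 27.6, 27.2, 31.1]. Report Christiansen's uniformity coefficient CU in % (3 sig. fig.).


Approach: apply Christiansen's uniformity coefficient, CU = (1 - mean_abs_deviation/mean)*100.
mean = 27.600 mm
mean |d_i - mean| = 1.5286 mm
CU = (1 - 1.5286/27.600)*100 = 94.5 %
Therefore Christiansen's uniformity coefficient CU = 94.5 %.


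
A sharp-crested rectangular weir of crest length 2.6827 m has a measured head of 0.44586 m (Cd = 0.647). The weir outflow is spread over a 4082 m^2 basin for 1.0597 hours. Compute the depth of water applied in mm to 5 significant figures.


Approach: apply the rectangular weir equation with a volume-to-depth conversion, Q = (2/3)*Cd*L*sqrt(2g)*H^1.5; d = Q*t/A * 1000.
Step 1 — weir discharge:
  Q = (2/3)*0.647*2.6827*sqrt(2*9.81)*0.44586^1.5 = 1.525922 m^3/s
Step 2 — volume: V = 1.525922 * 1.0597*3600 = 5821.271 m^3
Step 3 — depth: d = V/A * 1000 = 5821.271/4082 * 1000 = 1426.1 mm
Therefore the depth of water applied = 1426.1 mm.


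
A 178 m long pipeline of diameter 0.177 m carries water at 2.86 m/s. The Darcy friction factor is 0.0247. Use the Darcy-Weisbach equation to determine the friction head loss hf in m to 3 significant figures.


Approach: apply the Darcy-Weisbach equation, hf = f*(L/D)*(v^2/(2g)).
hf = 0.0247 * (178/0.177) * (2.86^2 / (2*9.81))
hf = 10.4 m
Therefore the friction head loss hf = 10.4 m.


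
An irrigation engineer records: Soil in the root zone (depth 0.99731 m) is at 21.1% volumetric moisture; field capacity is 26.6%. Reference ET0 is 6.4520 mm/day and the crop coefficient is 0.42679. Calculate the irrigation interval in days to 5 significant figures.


Approach: apply soil-water budget scheduling, SMD = (FC-theta)/100*depth*1000; ETc = ET0*Kc; interval = SMD/ETc.
Step 1 — soil moisture deficit:
  SMD = (26.6 - 21.1)/100 * 0.99731 * 1000 = 54.85205 mm
Step 2 — daily crop ET (ETc = ET0*Kc):
  ETc = 6.4520 * 0.42679 = 2.753649 mm/day
Step 3 — irrigation interval (SMD/ETc):
  interval = 54.85205 / 2.753649 = 19.920 days
Therefore the irrigation interval = 19.920 days.


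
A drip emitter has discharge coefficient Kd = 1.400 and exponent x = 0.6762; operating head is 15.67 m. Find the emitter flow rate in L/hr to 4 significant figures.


Approach: apply the emitter characteristic equation, q = Kd * h^x.
q = 1.400 * 15.67^0.6762 = 9.000 L/hr
Therefore the emitter flow rate = 9.000 L/hr.


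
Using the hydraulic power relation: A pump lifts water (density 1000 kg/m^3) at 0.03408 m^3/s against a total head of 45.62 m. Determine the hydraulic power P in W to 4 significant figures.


Approach: apply the hydraulic power relation, P = rho*g*Q*H.
P = 1000 * 9.81 * 0.03408 * 45.62 = 15250 W
Therefore the hydraulic power P = 15250 W.


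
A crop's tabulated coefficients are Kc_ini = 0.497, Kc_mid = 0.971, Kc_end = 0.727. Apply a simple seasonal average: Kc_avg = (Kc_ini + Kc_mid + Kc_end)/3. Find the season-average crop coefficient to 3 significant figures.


Kc_avg = (0.497 + 0.971 + 0.727)/3 = 0.732
Therefore the season-average crop coefficient = 0.732.


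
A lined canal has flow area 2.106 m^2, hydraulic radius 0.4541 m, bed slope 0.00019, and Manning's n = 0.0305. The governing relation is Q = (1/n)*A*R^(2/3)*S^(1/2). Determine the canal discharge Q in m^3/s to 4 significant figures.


Q = (1/0.0305) * 2.106 * 0.4541^(2/3) * 0.00019^(1/2) = 0.5623 m^3/s
Therefore the canal discharge Q = 0.5623 m^3/s.


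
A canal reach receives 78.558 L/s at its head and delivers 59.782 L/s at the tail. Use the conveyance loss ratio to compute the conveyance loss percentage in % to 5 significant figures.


Approach: apply the conveyance loss ratio, loss% = ((Q_head - Q_tail)/Q_head)*100.
loss = ((78.558 - 59.782)/78.558)*100 = 23.901 %
Therefore the conveyance loss percentage = 23.901 %.


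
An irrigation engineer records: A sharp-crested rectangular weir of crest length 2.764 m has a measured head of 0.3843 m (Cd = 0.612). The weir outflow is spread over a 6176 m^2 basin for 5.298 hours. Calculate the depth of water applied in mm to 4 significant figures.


Approach: apply the rectangular weir equation with a volume-to-depth conversion, Q = (2/3)*Cd*L*sqrt(2g)*H^1.5; d = Q*t/A * 1000.
Step 1 — weir discharge:
  Q = (2/3)*0.612*2.764*sqrt(2*9.81)*0.3843^1.5 = 1.19002 m^3/s
Step 2 — volume: V = 1.19002 * 5.298*3600 = 22697.0 m^3
Step 3 — depth: d = V/A * 1000 = 22697.0/6176 * 1000 = 3675 mm
Therefore the depth of water applied = 3675 mm.


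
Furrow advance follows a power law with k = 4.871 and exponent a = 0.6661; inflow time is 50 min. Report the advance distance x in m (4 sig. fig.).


Approach: apply the power-law advance function, x = k*t^a.
x = 4.871 * 50^0.6661 = 65.96 m
Therefore the advance distance x = 65.96 m.


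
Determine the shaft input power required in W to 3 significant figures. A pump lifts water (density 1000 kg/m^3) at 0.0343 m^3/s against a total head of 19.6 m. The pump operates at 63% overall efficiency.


Approach: apply hydraulic power then efficiency conversion, P = rho*g*Q*H; P_in = P/eta.
Step 1 — hydraulic power (P = rho*g*Q*H):
  P = 1000 * 9.81 * 0.0343 * 19.6 = 6595.1 W
Step 2 — input power: P_in = P/eta = 6595.1 / 0.63 = 10500 W
Therefore the shaft input power required = 10500 W.


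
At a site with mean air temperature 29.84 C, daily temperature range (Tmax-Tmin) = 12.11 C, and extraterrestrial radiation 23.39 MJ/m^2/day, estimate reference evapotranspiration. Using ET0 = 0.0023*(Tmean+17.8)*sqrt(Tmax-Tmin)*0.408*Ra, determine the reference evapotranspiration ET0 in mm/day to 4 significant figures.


ET0 = 0.0023*(29.84+17.8)*sqrt(12.11)*0.408*23.39 = 3.639 mm/day
Therefore the reference evapotranspiration ET0 = 3.639 mm/day.


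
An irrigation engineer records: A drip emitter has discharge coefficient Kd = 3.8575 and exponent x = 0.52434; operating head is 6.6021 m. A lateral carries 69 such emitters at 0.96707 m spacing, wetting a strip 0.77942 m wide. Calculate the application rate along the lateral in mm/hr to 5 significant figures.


Approach: apply the emitter equation with a lateral mass balance, q = Kd*h^x; Q = n*q; rate = Q/(n*spacing*width).
Step 1 — single emitter flow (q = Kd*h^x):
  q = 3.8575 * 6.6021^0.52434 = 10.37763 L/hr
Step 2 — total lateral flow: Q = 69 * 10.37763 = 716.0562 L/hr
Step 3 — wetted area: A = 69 * 0.96707 * 0.77942 = 52.00901 m^2
Step 4 — application rate: Q/A = 716.0562/52.00901 = 13.768 mm/hr
Therefore the application rate along the lateral = 13.768 mm/hr.


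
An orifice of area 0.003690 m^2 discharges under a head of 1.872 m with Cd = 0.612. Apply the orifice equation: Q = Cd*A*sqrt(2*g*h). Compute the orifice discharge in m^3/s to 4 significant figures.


Q = 0.612 * 0.003690 * sqrt(2*9.81*1.872) = 0.01369 m^3/s
Therefore the orifice discharge = 0.01369 m^3/s.


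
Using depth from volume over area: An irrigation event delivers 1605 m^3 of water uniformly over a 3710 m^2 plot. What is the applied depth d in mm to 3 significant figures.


Approach: apply depth from volume over area, d = (V/A)*1000.
d = (1605 / 3710) * 1000 = 433 mm
Therefore the applied depth d = 433 mm.


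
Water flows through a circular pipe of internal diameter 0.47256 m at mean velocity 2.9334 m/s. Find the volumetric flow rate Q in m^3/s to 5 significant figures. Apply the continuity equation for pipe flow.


Approach: apply the continuity equation for pipe flow, Q = A * v with A = pi*(D/2)^2.
A = pi*(0.47256/2)^2 = 0.1753896 m^2
Q = 0.1753896 * 2.9334 = 0.51449 m^3/s
Therefore the volumetric flow rate Q = 0.51449 m^3/s.


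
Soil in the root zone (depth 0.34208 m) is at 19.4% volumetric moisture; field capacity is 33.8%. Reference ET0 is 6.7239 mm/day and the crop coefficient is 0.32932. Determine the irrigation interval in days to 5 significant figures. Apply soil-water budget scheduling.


Approach: apply soil-water budget scheduling, SMD = (FC-theta)/100*depth*1000; ETc = ET0*Kc; interval = SMD/ETc.
Step 1 — soil moisture deficit:
  SMD = (33.8 - 19.4)/100 * 0.34208 * 1000 = 49.25952 mm
Step 2 — daily crop ET (ETc = ET0*Kc):
  ETc = 6.7239 * 0.32932 = 2.214315 mm/day
Step 3 — irrigation interval (SMD/ETc):
  interval = 49.25952 / 2.214315 = 22.246 days
Therefore the irrigation interval = 22.246 days.


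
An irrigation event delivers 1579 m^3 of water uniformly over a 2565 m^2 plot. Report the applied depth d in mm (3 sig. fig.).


Approach: apply depth from volume over area, d = (V/A)*1000.
d = (1579 / 2565) * 1000 = 616 mm
Therefore the applied depth d = 616 mm.


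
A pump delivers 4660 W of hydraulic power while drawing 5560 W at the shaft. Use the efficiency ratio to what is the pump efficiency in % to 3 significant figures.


Approach: apply the efficiency ratio, eta = (P_out/P_in)*100.
eta = (4660 / 5560) * 100 = 83.8 %
Therefore the pump efficiency = 83.8 %.


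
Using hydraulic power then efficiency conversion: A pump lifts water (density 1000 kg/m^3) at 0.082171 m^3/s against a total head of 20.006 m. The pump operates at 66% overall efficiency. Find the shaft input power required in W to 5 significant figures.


Approach: apply hydraulic power then efficiency conversion, P = rho*g*Q*H; P_in = P/eta.
Step 1 — hydraulic power (P = rho*g*Q*H):
  P = 1000 * 9.81 * 0.082171 * 20.006 = 16126.79 W
Step 2 — input power: P_in = P/eta = 16126.79 / 0.66 = 24435 W
Therefore the shaft input power required = 24435 W.


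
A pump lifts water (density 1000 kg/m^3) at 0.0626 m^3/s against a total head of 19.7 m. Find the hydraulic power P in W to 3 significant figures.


Approach: apply the hydraulic power relation, P = rho*g*Q*H.
P = 1000 * 9.81 * 0.0626 * 19.7 = 12100 W
Therefore the hydraulic power P = 12100 W.


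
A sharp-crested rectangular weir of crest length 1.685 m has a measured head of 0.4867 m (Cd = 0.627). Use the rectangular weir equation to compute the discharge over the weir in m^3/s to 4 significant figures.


Approach: apply the rectangular weir equation, Q = (2/3)*Cd*L*sqrt(2g)*H^1.5.
Q = (2/3)*0.627*1.685*sqrt(2*9.81)*0.4867^1.5 = 1.059 m^3/s
Therefore the discharge over the weir = 1.059 m^3/s.


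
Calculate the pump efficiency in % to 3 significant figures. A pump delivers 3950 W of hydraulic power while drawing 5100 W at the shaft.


Approach: apply the efficiency ratio, eta = (P_out/P_in)*100.
eta = (3950 / 5100) * 100 = 77.5 %
Therefore the pump efficiency = 77.5 %.


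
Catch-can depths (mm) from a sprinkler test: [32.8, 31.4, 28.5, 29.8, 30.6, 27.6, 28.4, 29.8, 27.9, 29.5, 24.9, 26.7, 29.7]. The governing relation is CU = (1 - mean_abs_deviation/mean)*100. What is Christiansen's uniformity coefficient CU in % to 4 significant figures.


mean = 29.0462 mm
mean |d_i - mean| = 1.58107 mm
CU = (1 - 1.58107/29.0462)*100 = 94.56 %
Therefore Christiansen's uniformity coefficient CU = 94.56 %.


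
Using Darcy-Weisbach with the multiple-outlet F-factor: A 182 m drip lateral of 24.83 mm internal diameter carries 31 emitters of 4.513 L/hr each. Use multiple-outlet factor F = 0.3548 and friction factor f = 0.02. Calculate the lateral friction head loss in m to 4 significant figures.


Approach: apply Darcy-Weisbach with the multiple-outlet F-factor, Q = n*q/(3600*1000) m^3/s; v = Q/A; hf = F*f*(L/D)*(v^2/(2g)).
Q = 31*4.513/(3600*1000) = 3.88619e-05 m^3/s
A = pi*(24.83e-3/2)^2 = 4.84221e-04 m^2, so v = Q/A = 0.0802567 m/s
hf = 0.3548*0.02*(182/0.02483)*(0.0802567^2/(2*9.81)) = 0.01708 m
Therefore the lateral friction head loss = 0.01708 m.


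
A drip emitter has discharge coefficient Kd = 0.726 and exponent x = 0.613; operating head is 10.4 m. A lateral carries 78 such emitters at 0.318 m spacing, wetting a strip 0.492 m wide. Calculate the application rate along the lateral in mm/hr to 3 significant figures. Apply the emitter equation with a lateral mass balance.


Approach: apply the emitter equation with a lateral mass balance, q = Kd*h^x; Q = n*q; rate = Q/(n*spacing*width).
Step 1 — single emitter flow (q = Kd*h^x):
  q = 0.726 * 10.4^0.613 = 3.0505 L/hr
Step 2 — total lateral flow: Q = 78 * 3.0505 = 237.94 L/hr
Step 3 — wetted area: A = 78 * 0.318 * 0.492 = 12.204 m^2
Step 4 — application rate: Q/A = 237.94/12.204 = 19.5 mm/hr
Therefore the application rate along the lateral = 19.5 mm/hr.


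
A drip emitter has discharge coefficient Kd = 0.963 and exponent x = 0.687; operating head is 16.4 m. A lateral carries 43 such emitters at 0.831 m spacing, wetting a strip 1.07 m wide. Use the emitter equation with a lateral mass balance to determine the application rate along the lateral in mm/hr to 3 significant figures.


Approach: apply the emitter equation with a lateral mass balance, q = Kd*h^x; Q = n*q; rate = Q/(n*spacing*width).
Step 1 — single emitter flow (q = Kd*h^x):
  q = 0.963 * 16.4^0.687 = 6.5800 L/hr
Step 2 — total lateral flow: Q = 43 * 6.5800 = 282.94 L/hr
Step 3 — wetted area: A = 43 * 0.831 * 1.07 = 38.234 m^2
Step 4 — application rate: Q/A = 282.94/38.234 = 7.40 mm/hr
Therefore the application rate along the lateral = 7.40 mm/hr.


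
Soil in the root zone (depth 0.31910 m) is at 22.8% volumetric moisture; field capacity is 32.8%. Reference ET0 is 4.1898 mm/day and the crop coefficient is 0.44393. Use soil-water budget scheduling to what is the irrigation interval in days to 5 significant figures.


Approach: apply soil-water budget scheduling, SMD = (FC-theta)/100*depth*1000; ETc = ET0*Kc; interval = SMD/ETc.
Step 1 — soil moisture deficit:
  SMD = (32.8 - 22.8)/100 * 0.31910 * 1000 = 31.91000 mm
Step 2 — daily crop ET (ETc = ET0*Kc):
  ETc = 4.1898 * 0.44393 = 1.859978 mm/day
Step 3 — irrigation interval (SMD/ETc):
  interval = 31.91000 / 1.859978 = 17.156 days
Therefore the irrigation interval = 17.156 days.


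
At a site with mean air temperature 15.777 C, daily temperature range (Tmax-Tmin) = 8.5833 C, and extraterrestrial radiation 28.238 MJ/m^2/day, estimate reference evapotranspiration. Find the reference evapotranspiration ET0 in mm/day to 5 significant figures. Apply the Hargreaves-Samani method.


Approach: apply the Hargreaves-Samani method, ET0 = 0.0023*(Tmean+17.8)*sqrt(Tmax-Tmin)*0.408*Ra.
ET0 = 0.0023*(15.777+17.8)*sqrt(8.5833)*0.408*28.238 = 2.6067 mm/day
Therefore the reference evapotranspiration ET0 = 2.6067 mm/day.


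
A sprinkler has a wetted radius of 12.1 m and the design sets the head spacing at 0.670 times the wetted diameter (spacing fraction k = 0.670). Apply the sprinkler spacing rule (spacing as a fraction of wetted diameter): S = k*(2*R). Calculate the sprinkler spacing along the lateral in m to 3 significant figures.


S = 0.670 * (2 * 12.1) = 16.2 m
Therefore the sprinkler spacing along the lateral = 16.2 m.


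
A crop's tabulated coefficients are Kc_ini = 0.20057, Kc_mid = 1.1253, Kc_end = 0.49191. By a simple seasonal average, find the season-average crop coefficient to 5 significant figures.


Approach: apply a simple seasonal average, Kc_avg = (Kc_ini + Kc_mid + Kc_end)/3.
Kc_avg = (0.20057 + 1.1253 + 0.49191)/3 = 0.60593
Therefore the season-average crop coefficient = 0.60593.


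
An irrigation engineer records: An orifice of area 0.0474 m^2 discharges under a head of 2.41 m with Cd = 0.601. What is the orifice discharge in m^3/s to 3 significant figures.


Approach: apply the orifice equation, Q = Cd*A*sqrt(2*g*h).
Q = 0.601 * 0.0474 * sqrt(2*9.81*2.41) = 0.196 m^3/s
Therefore the orifice discharge = 0.196 m^3/s.


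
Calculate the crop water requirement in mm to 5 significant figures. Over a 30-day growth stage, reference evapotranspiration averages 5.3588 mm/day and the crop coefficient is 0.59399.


Approach: apply the crop water requirement relation, CWR = ET0 * Kc * days.
CWR = 5.3588 * 0.59399 * 30 = 95.492 mm
Therefore the crop water requirement = 95.492 mm.


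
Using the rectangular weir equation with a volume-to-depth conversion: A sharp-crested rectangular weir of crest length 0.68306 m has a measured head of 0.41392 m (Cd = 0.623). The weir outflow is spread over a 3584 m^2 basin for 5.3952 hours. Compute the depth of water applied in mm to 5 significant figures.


Approach: apply the rectangular weir equation with a volume-to-depth conversion, Q = (2/3)*Cd*L*sqrt(2g)*H^1.5; d = Q*t/A * 1000.
Step 1 — weir discharge:
  Q = (2/3)*0.623*0.68306*sqrt(2*9.81)*0.41392^1.5 = 0.3346415 m^3/s
Step 2 — volume: V = 0.3346415 * 5.3952*3600 = 6499.648 m^3
Step 3 — depth: d = V/A * 1000 = 6499.648/3584 * 1000 = 1813.5 mm
Therefore the depth of water applied = 1813.5 mm.


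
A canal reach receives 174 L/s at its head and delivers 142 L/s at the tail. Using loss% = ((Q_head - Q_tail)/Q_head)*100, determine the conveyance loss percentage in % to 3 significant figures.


loss = ((174 - 142)/174)*100 = 18.4 %
Therefore the conveyance loss percentage = 18.4 %.


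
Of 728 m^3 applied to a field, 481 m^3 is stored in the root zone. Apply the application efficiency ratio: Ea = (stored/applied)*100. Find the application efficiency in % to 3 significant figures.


Ea = (481/728)*100 = 66.1 %
Therefore the application efficiency = 66.1 %.


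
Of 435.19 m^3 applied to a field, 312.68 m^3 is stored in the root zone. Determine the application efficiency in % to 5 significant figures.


Approach: apply the application efficiency ratio, Ea = (stored/applied)*100.
Ea = (312.68/435.19)*100 = 71.849 %
Therefore the application efficiency = 71.849 %.


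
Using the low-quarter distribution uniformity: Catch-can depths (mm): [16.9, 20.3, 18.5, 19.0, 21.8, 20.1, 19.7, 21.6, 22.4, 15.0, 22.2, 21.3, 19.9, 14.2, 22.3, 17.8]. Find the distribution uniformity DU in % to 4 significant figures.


Approach: apply the low-quarter distribution uniformity, DU = (mean of lowest quarter of readings / overall mean)*100.
sorted lowest 4 of 16: [14.2, 15.0, 16.9, 17.8] -> mean = 15.9750 mm
overall mean = 19.5625 mm
DU = (15.9750/19.5625)*100 = 81.66 %
Therefore the distribution uniformity DU = 81.66 %.


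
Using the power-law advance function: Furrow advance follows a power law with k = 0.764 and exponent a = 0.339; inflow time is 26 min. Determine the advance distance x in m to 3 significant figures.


Approach: apply the power-law advance function, x = k*t^a.
x = 0.764 * 26^0.339 = 2.31 m
Therefore the advance distance x = 2.31 m.


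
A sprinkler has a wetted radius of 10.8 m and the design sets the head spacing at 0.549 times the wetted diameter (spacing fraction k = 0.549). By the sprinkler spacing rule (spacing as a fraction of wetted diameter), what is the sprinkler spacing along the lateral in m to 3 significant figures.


Approach: apply the sprinkler spacing rule (spacing as a fraction of wetted diameter), S = k*(2*R).
S = 0.549 * (2 * 10.8) = 11.9 m
Therefore the sprinkler spacing along the lateral = 11.9 m.


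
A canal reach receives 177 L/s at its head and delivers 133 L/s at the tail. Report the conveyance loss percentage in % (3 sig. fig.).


Approach: apply the conveyance loss ratio, loss% = ((Q_head - Q_tail)/Q_head)*100.
loss = ((177 - 133)/177)*100 = 24.9 %
Therefore the conveyance loss percentage = 24.9 %.


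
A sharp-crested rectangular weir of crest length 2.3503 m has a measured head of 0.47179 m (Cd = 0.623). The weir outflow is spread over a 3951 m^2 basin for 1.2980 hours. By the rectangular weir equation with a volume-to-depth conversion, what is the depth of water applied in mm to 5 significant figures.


Approach: apply the rectangular weir equation with a volume-to-depth conversion, Q = (2/3)*Cd*L*sqrt(2g)*H^1.5; d = Q*t/A * 1000.
Step 1 — weir discharge:
  Q = (2/3)*0.623*2.3503*sqrt(2*9.81)*0.47179^1.5 = 1.401176 m^3/s
Step 2 — volume: V = 1.401176 * 1.2980*3600 = 6547.415 m^3
Step 3 — depth: d = V/A * 1000 = 6547.415/3951 * 1000 = 1657.2 mm
Therefore the depth of water applied = 1657.2 mm.


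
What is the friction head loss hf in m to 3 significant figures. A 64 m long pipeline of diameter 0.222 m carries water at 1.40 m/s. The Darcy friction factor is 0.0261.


Approach: apply the Darcy-Weisbach equation, hf = f*(L/D)*(v^2/(2g)).
hf = 0.0261 * (64/0.222) * (1.40^2 / (2*9.81))
hf = 0.752 m
Therefore the friction head loss hf = 0.752 m.


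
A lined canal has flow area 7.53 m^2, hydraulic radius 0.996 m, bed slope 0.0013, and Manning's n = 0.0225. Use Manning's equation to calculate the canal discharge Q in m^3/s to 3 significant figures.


Approach: apply Manning's equation, Q = (1/n)*A*R^(2/3)*S^(1/2).
Q = (1/0.0225) * 7.53 * 0.996^(2/3) * 0.0013^(1/2) = 12.0 m^3/s
Therefore the canal discharge Q = 12.0 m^3/s.


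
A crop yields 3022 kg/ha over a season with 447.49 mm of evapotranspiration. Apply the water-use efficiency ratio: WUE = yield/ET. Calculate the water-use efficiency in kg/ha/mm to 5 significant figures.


WUE = 3022 / 447.49 = 6.7532 kg/ha/mm
Therefore the water-use efficiency = 6.7532 kg/ha/mm.


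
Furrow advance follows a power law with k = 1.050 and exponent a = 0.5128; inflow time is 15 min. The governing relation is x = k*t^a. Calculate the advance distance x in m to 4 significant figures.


x = 1.050 * 15^0.5128 = 4.210 m
Therefore the advance distance x = 4.210 m.


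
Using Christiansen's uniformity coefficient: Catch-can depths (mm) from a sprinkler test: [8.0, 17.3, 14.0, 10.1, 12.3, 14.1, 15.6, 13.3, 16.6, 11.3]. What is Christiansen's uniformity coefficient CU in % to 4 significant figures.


Approach: apply Christiansen's uniformity coefficient, CU = (1 - mean_abs_deviation/mean)*100.
mean = 13.2600 mm
mean |d_i - mean| = 2.26800 mm
CU = (1 - 2.26800/13.2600)*100 = 82.90 %
Therefore Christiansen's uniformity coefficient CU = 82.90 %.


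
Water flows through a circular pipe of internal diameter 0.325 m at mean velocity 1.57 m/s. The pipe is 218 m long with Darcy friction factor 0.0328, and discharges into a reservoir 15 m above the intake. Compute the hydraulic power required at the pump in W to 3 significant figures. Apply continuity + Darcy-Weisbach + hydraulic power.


Approach: apply continuity + Darcy-Weisbach + hydraulic power, Q = A*v; hf = f*(L/D)*(v^2/(2g)); H = static + hf; P = rho*g*Q*H.
Step 1 — flow rate (continuity, Q = A*v):
  A = pi*(0.325/2)^2 = 0.082958 m^2
  Q = 0.082958 * 1.57 = 0.13024 m^3/s
Step 2 — friction head loss (Darcy-Weisbach):
  hf = 0.0328 * (218/0.325) * (1.57^2 / (2*9.81))
  hf = 2.7641 m
Step 3 — total head: H = 15 + 2.7641 = 17.764 m
Step 4 — hydraulic power (P = rho*g*Q*H):
  P = 1000 * 9.81 * 0.13024 * 17.764 = 22700 W
Therefore the hydraulic power required at the pump = 22700 W.


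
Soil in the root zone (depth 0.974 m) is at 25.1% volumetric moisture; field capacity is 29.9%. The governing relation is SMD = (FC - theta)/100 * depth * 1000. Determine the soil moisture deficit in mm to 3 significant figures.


SMD = (29.9 - 25.1)/100 * 0.974 * 1000 = 46.8 mm
Therefore the soil moisture deficit = 46.8 mm.


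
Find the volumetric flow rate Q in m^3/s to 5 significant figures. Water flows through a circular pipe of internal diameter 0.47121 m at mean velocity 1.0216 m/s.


Approach: apply the continuity equation for pipe flow, Q = A * v with A = pi*(D/2)^2.
A = pi*(0.47121/2)^2 = 0.1743889 m^2
Q = 0.1743889 * 1.0216 = 0.17816 m^3/s
Therefore the volumetric flow rate Q = 0.17816 m^3/s.


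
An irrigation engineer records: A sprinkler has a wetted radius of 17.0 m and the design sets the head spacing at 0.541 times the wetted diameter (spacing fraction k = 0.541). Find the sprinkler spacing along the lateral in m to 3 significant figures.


Approach: apply the sprinkler spacing rule (spacing as a fraction of wetted diameter), S = k*(2*R).
S = 0.541 * (2 * 17.0) = 18.4 m
Therefore the sprinkler spacing along the lateral = 18.4 m.


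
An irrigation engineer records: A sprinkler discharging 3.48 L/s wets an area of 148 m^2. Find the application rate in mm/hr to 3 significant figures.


Approach: apply the application rate relation, rate = (Q/A)*3600.
rate = (3.48 / 148) * 3600 = 84.6 mm/hr
Therefore the application rate = 84.6 mm/hr.


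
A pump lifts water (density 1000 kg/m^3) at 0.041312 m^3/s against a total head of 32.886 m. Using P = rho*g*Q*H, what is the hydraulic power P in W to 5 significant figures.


P = 1000 * 9.81 * 0.041312 * 32.886 = 13328 W
Therefore the hydraulic power P = 13328 W.


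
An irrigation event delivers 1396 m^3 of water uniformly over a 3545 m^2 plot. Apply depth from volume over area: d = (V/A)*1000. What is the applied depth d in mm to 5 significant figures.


d = (1396 / 3545) * 1000 = 393.79 mm
Therefore the applied depth d = 393.79 mm.


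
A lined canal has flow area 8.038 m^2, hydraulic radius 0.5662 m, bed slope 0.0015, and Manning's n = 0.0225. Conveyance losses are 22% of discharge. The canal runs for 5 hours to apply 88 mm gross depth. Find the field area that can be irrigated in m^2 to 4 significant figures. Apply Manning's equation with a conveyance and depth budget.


Approach: apply Manning's equation with a conveyance and depth budget, Q = (1/n)*A*R^(2/3)*S^(1/2); Q_field = Q*(1-loss); Area = Q_field*t/(d/1000).
Step 1 — canal discharge (Manning's equation):
  Q = (1/0.0225) * 8.038 * 0.5662^(2/3) * 0.0015^(1/2) = 9.46944 m^3/s
Step 2 — delivered flow: Q_field = 9.46944*(1 - 22/100) = 7.38616 m^3/s
Step 3 — volume delivered: V = 7.38616 * 5*3600 = 132951 m^3
Step 4 — area served: A = V / (depth/1000) = 132951 / 0.088 = 1511000 m^2
Therefore the field area that can be irrigated = 1511000 m^2.
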